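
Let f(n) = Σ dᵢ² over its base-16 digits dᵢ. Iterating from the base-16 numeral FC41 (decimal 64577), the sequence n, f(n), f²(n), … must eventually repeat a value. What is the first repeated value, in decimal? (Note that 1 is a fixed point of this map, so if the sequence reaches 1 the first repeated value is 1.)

64577 = (15,12,4,1)_16 → 15² + 12² + 4² + 1² = 225 + 144 + 16 + 1 = 386
386 = (1,8,2)_16 → 1² + 8² + 2² = 1 + 64 + 4 = 69
69 = (4,5)_16 → 4² + 5² = 16 + 25 = 41
41 = (2,9)_16 → 2² + 9² = 4 + 81 = 85
85 = (5,5)_16 → 5² + 5² = 25 + 25 = 50
50 = (3,2)_16 → 3² + 2² = 9 + 4 = 13
13 = (13)_16 → 13² = 169
169 = (10,9)_16 → 10² + 9² = 100 + 81 = 181
181 = (11,5)_16 → 11² + 5² = 121 + 25 = 146
146 = (9,2)_16 → 9² + 2² = 81 + 4 = 85  — 85 already appeared earlier.

85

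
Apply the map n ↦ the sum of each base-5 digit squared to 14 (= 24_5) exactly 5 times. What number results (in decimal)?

16

14 = (2,4)_5 → 2² + 4² = 4 + 16 = 20
20 = (4,0)_5 → 4² + 0² = 16 + 0 = 16
16 = (3,1)_5 → 3² + 1² = 9 + 1 = 10
10 = (2,0)_5 → 2² + 0² = 4 + 0 = 4
4 = (4)_5 → 4² = 16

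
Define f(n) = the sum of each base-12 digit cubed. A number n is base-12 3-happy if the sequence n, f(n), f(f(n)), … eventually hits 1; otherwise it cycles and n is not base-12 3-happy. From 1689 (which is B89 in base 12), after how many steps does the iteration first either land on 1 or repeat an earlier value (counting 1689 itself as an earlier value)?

13

1689 = (11,8,9)_12 → 11³ + 8³ + 9³ = 2572
2572 = (1,5,10,4)_12 → 1³ + 5³ + 10³ + 4³ = 1190
1190 = (8,3,2)_12 → 8³ + 3³ + 2³ = 547
547 = (3,9,7)_12 → 3³ + 9³ + 7³ = 1099
1099 = (7,7,7)_12 → 7³ + 7³ + 7³ = 1029
1029 = (7,1,9)_12 → 7³ + 1³ + 9³ = 1073
1073 = (7,5,5)_12 → 7³ + 5³ + 5³ = 593
593 = (4,1,5)_12 → 4³ + 1³ + 5³ = 190
190 = (1,3,10)_12 → 1³ + 3³ + 10³ = 1028
1028 = (7,1,8)_12 → 7³ + 1³ + 8³ = 856
856 = (5,11,4)_12 → 5³ + 11³ + 4³ = 1520
1520 = (10,6,8)_12 → 10³ + 6³ + 8³ = 1728
1728 = (1,0,0,0)_12 → 1³ + 0³ + 0³ + 0³ = 1  — reached 1.
That took 13 steps.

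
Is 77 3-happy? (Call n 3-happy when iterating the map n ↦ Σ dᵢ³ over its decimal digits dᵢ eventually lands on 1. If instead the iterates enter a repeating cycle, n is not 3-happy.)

not 3-happy

77 → 7³ + 7³ = 686
686 → 6³ + 8³ + 6³ = 944
944 → 9³ + 4³ + 4³ = 857
857 → 8³ + 5³ + 7³ = 980
980 → 9³ + 8³ + 0³ = 1241
1241 → 1³ + 2³ + 4³ + 1³ = 74
74 → 7³ + 4³ = 407
407 → 4³ + 0³ + 7³ = 407  — 407 already seen; the sequence cycles without reaching 1.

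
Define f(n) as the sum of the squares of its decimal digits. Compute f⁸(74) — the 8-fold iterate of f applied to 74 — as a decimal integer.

74 → 7² + 4² = 65
65 → 6² + 5² = 61
61 → 6² + 1² = 37
37 → 3² + 7² = 58
58 → 5² + 8² = 89
89 → 8² + 9² = 145
145 → 1² + 4² + 5² = 42
42 → 4² + 2² = 20

20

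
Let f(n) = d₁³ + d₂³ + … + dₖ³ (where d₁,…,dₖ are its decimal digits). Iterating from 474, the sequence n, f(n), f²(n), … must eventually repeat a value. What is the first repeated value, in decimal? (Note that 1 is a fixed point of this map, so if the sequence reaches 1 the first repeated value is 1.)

474 → 471
471 → 408
408 → 576
576 → 684
684 → 792
792 → 1080
1080 → 513
513 → 153
153 → 153  — 153 already appeared earlier.

153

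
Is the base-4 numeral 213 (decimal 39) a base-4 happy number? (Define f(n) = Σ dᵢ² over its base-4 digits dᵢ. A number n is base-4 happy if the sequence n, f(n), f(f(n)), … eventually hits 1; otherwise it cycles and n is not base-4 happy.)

39 = (2,1,3)_4 → 2² + 1² + 3² = 14
14 = (3,2)_4 → 3² + 2² = 13
13 = (3,1)_4 → 3² + 1² = 10
10 = (2,2)_4 → 2² + 2² = 8
8 = (2,0)_4 → 2² + 0² = 4
4 = (1,0)_4 → 1² + 0² = 1  — reached 1.

base-4 happy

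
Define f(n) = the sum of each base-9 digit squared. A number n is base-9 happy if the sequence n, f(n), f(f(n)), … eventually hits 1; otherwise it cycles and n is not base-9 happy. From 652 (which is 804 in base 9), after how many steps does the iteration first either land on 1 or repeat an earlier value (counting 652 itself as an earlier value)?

652 = (8,0,4)_9 → 8² + 0² + 4² = 64 + 0 + 16 = 80
80 = (8,8)_9 → 8² + 8² = 64 + 64 = 128
128 = (1,5,2)_9 → 1² + 5² + 2² = 1 + 25 + 4 = 30
30 = (3,3)_9 → 3² + 3² = 9 + 9 = 18
18 = (2,0)_9 → 2² + 0² = 4 + 0 = 4
4 = (4)_9 → 4² = 16
16 = (1,7)_9 → 1² + 7² = 1 + 49 = 50
50 = (5,5)_9 → 5² + 5² = 25 + 25 = 50  — 50 repeats.
That took 8 steps.

8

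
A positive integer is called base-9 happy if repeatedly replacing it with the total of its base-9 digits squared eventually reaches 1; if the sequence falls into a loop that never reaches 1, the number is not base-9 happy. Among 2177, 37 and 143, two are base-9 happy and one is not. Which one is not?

37

2177: 2177 → 181 → 9 → 1  — reaches 1 (base-9 happy)
37: 37 → 17 → 65 → 53 → 89 → 65  — repeats 65 (not base-9 happy)
143: 143 → 101 → 9 → 1  — reaches 1 (base-9 happy)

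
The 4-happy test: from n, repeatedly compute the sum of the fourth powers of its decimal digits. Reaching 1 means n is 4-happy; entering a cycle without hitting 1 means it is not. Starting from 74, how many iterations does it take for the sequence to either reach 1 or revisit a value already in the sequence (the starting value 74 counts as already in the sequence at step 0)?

74 → 7⁴ + 4⁴ = 2401 + 256 = 2657
2657 → 2⁴ + 6⁴ + 5⁴ + 7⁴ = 16 + 1296 + 625 + 2401 = 4338
4338 → 4⁴ + 3⁴ + 3⁴ + 8⁴ = 256 + 81 + 81 + 4096 = 4514
4514 → 4⁴ + 5⁴ + 1⁴ + 4⁴ = 256 + 625 + 1 + 256 = 1138
1138 → 1⁴ + 1⁴ + 3⁴ + 8⁴ = 1 + 1 + 81 + 4096 = 4179
4179 → 4⁴ + 1⁴ + 7⁴ + 9⁴ = 256 + 1 + 2401 + 6561 = 9219
9219 → 9⁴ + 2⁴ + 1⁴ + 9⁴ = 6561 + 16 + 1 + 6561 = 13139
13139 → 1⁴ + 3⁴ + 1⁴ + 3⁴ + 9⁴ = 1 + 81 + 1 + 81 + 6561 = 6725
6725 → 6⁴ + 7⁴ + 2⁴ + 5⁴ = 1296 + 2401 + 16 + 625 = 4338  — 4338 repeats.
That took 9 steps.

9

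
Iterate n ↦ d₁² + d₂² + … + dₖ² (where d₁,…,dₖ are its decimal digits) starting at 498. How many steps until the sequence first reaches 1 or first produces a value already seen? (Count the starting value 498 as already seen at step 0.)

12

498 → 4² + 9² + 8² = 161
161 → 1² + 6² + 1² = 38
38 → 3² + 8² = 73
73 → 7² + 3² = 58
58 → 5² + 8² = 89
89 → 8² + 9² = 145
145 → 1² + 4² + 5² = 42
42 → 4² + 2² = 20
20 → 2² + 0² = 4
4 → 4² = 16
16 → 1² + 6² = 37
37 → 3² + 7² = 58  — 58 repeats.
That took 12 steps.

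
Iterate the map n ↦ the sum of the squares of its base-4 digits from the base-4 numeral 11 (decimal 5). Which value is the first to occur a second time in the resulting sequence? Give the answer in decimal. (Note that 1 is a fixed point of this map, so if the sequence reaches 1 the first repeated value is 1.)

1

5 = (1,1)_4 → 1² + 1² = 2
2 = (2)_4 → 2² = 4
4 = (1,0)_4 → 1² + 0² = 1  — reached the fixed point 1.
1 → 1, so 1 is the first repeated value.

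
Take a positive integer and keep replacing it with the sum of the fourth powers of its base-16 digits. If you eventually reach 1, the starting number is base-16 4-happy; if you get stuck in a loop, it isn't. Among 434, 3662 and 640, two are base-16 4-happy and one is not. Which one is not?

434

434: 434 → 14658 → 6914 → 14658  — repeats 14658 (not base-16 4-happy)
3662: 3662 → 77088 → 28594 → 66578 → 274 → 18 → 17 → 2 → 16 → 1  — reaches 1 (base-16 4-happy)
640: 640 → 4112 → 2 → 16 → 1  — reaches 1 (base-16 4-happy)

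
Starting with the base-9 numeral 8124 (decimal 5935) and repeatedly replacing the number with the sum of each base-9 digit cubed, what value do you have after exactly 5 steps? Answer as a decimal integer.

27

5935 = (8,1,2,4)_9 → 8³ + 1³ + 2³ + 4³ = 585
585 = (7,2,0)_9 → 7³ + 2³ + 0³ = 351
351 = (4,3,0)_9 → 4³ + 3³ + 0³ = 91
91 = (1,1,1)_9 → 1³ + 1³ + 1³ = 3
3 = (3)_9 → 3³ = 27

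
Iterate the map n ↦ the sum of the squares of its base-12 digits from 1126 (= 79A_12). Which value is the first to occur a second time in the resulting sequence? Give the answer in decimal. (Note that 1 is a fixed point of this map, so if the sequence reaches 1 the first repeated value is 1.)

25

1126 = (7,9,10)_12 → 7² + 9² + 10² = 230
230 = (1,7,2)_12 → 1² + 7² + 2² = 54
54 = (4,6)_12 → 4² + 6² = 52
52 = (4,4)_12 → 4² + 4² = 32
32 = (2,8)_12 → 2² + 8² = 68
68 = (5,8)_12 → 5² + 8² = 89
89 = (7,5)_12 → 7² + 5² = 74
74 = (6,2)_12 → 6² + 2² = 40
40 = (3,4)_12 → 3² + 4² = 25
25 = (2,1)_12 → 2² + 1² = 5
5 = (5)_12 → 5² = 25  — 25 already appeared earlier.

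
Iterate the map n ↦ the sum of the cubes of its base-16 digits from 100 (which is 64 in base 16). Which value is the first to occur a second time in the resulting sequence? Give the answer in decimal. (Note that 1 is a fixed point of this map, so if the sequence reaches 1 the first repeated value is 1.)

1

100 = (6,4)_16 → 6³ + 4³ = 216 + 64 = 280
280 = (1,1,8)_16 → 1³ + 1³ + 8³ = 1 + 1 + 512 = 514
514 = (2,0,2)_16 → 2³ + 0³ + 2³ = 8 + 0 + 8 = 16
16 = (1,0)_16 → 1³ + 0³ = 1 + 0 = 1  — reached the fixed point 1.
1 → 1, so 1 is the first repeated value.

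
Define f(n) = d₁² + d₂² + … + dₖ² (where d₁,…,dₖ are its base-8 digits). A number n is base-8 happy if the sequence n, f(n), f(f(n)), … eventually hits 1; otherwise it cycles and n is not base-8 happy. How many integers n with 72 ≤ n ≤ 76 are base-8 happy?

1

72: 72 → 2 → 4 → 16 → 4  (repeats 4)
73: 73 → 3 → 9 → 2 → 4 → 16 → 4  (repeats 4)
74: 74 → 6 → 36 → 32 → 16 → 4 → 16  (repeats 16)
75: 75 → 11 → 10 → 5 → 25 → 10  (repeats 10)
76: 76 → 18 → 8 → 1  (reaches 1)
base-8 happy: 76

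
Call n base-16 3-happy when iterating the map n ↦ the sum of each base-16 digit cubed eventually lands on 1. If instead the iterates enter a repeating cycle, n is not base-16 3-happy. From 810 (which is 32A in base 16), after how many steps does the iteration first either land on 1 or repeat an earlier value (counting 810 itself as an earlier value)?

14

810 = (3,2,10)_16 → 3³ + 2³ + 10³ = 1035
1035 = (4,0,11)_16 → 4³ + 0³ + 11³ = 1395
1395 = (5,7,3)_16 → 5³ + 7³ + 3³ = 495
495 = (1,14,15)_16 → 1³ + 14³ + 15³ = 6120
6120 = (1,7,14,8)_16 → 1³ + 7³ + 14³ + 8³ = 3600
3600 = (14,1,0)_16 → 14³ + 1³ + 0³ = 2745
2745 = (10,11,9)_16 → 10³ + 11³ + 9³ = 3060
3060 = (11,15,4)_16 → 11³ + 15³ + 4³ = 4770
4770 = (1,2,10,2)_16 → 1³ + 2³ + 10³ + 2³ = 1017
1017 = (3,15,9)_16 → 3³ + 15³ + 9³ = 4131
4131 = (1,0,2,3)_16 → 1³ + 0³ + 2³ + 3³ = 36
36 = (2,4)_16 → 2³ + 4³ = 72
72 = (4,8)_16 → 4³ + 8³ = 576
576 = (2,4,0)_16 → 2³ + 4³ + 0³ = 72  — 72 repeats.
That took 14 steps.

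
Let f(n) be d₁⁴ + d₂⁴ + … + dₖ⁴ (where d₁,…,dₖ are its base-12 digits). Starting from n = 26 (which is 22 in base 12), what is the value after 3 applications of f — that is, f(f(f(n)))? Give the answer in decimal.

5664

26 = (2,2)_12 → 2⁴ + 2⁴ = 16 + 16 = 32
32 = (2,8)_12 → 2⁴ + 8⁴ = 16 + 4096 = 4112
4112 = (2,4,6,8)_12 → 2⁴ + 4⁴ + 6⁴ + 8⁴ = 16 + 256 + 1296 + 4096 = 5664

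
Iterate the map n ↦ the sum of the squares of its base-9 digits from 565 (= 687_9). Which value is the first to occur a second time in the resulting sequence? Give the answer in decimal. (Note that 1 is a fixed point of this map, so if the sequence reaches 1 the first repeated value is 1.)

65

565 = (6,8,7)_9 → 6² + 8² + 7² = 36 + 64 + 49 = 149
149 = (1,7,5)_9 → 1² + 7² + 5² = 1 + 49 + 25 = 75
75 = (8,3)_9 → 8² + 3² = 64 + 9 = 73
73 = (8,1)_9 → 8² + 1² = 64 + 1 = 65
65 = (7,2)_9 → 7² + 2² = 49 + 4 = 53
53 = (5,8)_9 → 5² + 8² = 25 + 64 = 89
89 = (1,0,8)_9 → 1² + 0² + 8² = 1 + 0 + 64 = 65  — 65 already appeared earlier.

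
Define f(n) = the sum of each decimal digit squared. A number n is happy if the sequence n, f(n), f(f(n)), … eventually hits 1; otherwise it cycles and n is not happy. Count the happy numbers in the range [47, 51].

47: 47 → 65 → 61 → 37 → 58 → 89 → 145 → 42 → 20 → 4 → 16 → 37  — not happy
48: 48 → 80 → 64 → 52 → 29 → 85 → 89 → 145 → 42 → 20 → 4 → 16 → 37 → 58 → 89  — not happy
49: 49 → 97 → 130 → 10 → 1  — happy
50: 50 → 25 → 29 → 85 → 89 → 145 → 42 → 20 → 4 → 16 → 37 → 58 → 89  — not happy
51: 51 → 26 → 40 → 16 → 37 → 58 → 89 → 145 → 42 → 20 → 4 → 16  — not happy
happy: 49

1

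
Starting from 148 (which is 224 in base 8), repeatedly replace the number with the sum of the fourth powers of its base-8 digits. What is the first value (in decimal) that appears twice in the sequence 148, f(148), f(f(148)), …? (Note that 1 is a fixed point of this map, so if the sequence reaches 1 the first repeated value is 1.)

1

148 = (2,2,4)_8 → 2⁴ + 2⁴ + 4⁴ = 16 + 16 + 256 = 288
288 = (4,4,0)_8 → 4⁴ + 4⁴ + 0⁴ = 256 + 256 + 0 = 512
512 = (1,0,0,0)_8 → 1⁴ + 0⁴ + 0⁴ + 0⁴ = 1 + 0 + 0 + 0 = 1  — reached the fixed point 1.
1 → 1, so 1 is the first repeated value.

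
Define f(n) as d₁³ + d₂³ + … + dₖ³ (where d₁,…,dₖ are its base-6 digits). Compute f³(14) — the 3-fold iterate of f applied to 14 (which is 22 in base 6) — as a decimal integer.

8

14 = (2,2)_6 → 2³ + 2³ = 8 + 8 = 16
16 = (2,4)_6 → 2³ + 4³ = 8 + 64 = 72
72 = (2,0,0)_6 → 2³ + 0³ + 0³ = 8 + 0 + 0 = 8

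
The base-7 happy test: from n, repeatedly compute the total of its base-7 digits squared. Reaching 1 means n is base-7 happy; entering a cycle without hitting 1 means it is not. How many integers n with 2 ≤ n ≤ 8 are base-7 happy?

2: 2 → 4 → 16 → 8 → 2  (repeats 2)
3: 3 → 9 → 5 → 25 → 25  (repeats 25)
4: 4 → 16 → 8 → 2 → 4  (repeats 4)
5: 5 → 25 → 25  (repeats 25)
6: 6 → 36 → 26 → 34 → 52 → 10 → 10  (repeats 10)
7: 7 → 1  (reaches 1)
8: 8 → 2 → 4 → 16 → 8  (repeats 8)
base-7 happy: 7

1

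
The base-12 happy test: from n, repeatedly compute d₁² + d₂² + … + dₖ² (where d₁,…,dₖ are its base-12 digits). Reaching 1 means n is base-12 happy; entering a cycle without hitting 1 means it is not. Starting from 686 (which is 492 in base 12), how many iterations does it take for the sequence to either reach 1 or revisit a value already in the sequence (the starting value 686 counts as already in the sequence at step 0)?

7

686 = (4,9,2)_12 → 4² + 9² + 2² = 101
101 = (8,5)_12 → 8² + 5² = 89
89 = (7,5)_12 → 7² + 5² = 74
74 = (6,2)_12 → 6² + 2² = 40
40 = (3,4)_12 → 3² + 4² = 25
25 = (2,1)_12 → 2² + 1² = 5
5 = (5)_12 → 5² = 25  — 25 repeats.
That took 7 steps.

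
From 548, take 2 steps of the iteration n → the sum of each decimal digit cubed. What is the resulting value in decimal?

344

548 → 701
701 → 344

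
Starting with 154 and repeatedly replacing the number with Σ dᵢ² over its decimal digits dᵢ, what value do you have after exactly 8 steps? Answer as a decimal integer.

145

154 → 1² + 5² + 4² = 42
42 → 4² + 2² = 20
20 → 2² + 0² = 4
4 → 4² = 16
16 → 1² + 6² = 37
37 → 3² + 7² = 58
58 → 5² + 8² = 89
89 → 8² + 9² = 145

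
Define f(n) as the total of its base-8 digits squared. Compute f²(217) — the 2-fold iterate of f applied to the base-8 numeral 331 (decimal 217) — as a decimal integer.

13

217 = (3,3,1)_8 → 3² + 3² + 1² = 19
19 = (2,3)_8 → 2² + 3² = 13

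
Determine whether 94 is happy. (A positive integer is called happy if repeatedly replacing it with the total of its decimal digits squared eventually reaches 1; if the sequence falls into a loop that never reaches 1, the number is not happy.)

happy

94 → 9² + 4² = 81 + 16 = 97
97 → 9² + 7² = 81 + 49 = 130
130 → 1² + 3² + 0² = 1 + 9 + 0 = 10
10 → 1² + 0² = 1 + 0 = 1  — reached 1.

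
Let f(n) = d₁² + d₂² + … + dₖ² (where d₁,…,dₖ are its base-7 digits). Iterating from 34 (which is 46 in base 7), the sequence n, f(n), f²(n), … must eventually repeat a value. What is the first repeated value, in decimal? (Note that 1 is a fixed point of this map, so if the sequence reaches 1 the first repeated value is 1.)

10

34 = (4,6)_7 → 4² + 6² = 16 + 36 = 52
52 = (1,0,3)_7 → 1² + 0² + 3² = 1 + 0 + 9 = 10
10 = (1,3)_7 → 1² + 3² = 1 + 9 = 10  — 10 already appeared earlier.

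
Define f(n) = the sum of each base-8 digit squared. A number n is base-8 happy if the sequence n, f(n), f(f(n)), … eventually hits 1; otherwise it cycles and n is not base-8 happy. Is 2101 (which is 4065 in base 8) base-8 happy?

base-8 happy

2101 = (4,0,6,5)_8 → 77
77 = (1,1,5)_8 → 27
27 = (3,3)_8 → 18
18 = (2,2)_8 → 8
8 = (1,0)_8 → 1  — reached 1.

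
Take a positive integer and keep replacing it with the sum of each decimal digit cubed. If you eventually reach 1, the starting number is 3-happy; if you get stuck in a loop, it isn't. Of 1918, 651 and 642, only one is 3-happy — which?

1918

1918: 1918 → 1243 → 100 → 1  — reaches 1 (3-happy)
651: 651 → 342 → 99 → 1458 → 702 → 351 → 153 → 153  — repeats 153 (not 3-happy)
642: 642 → 288 → 1032 → 36 → 243 → 99 → 1458 → 702 → 351 → 153 → 153  — repeats 153 (not 3-happy)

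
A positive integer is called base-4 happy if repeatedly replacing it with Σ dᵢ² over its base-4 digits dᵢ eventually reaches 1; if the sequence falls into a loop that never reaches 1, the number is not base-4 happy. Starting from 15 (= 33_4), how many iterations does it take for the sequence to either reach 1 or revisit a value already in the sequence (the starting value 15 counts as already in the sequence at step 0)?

15 = (3,3)_4 → 3² + 3² = 18
18 = (1,0,2)_4 → 1² + 0² + 2² = 5
5 = (1,1)_4 → 1² + 1² = 2
2 = (2)_4 → 2² = 4
4 = (1,0)_4 → 1² + 0² = 1  — reached 1.
That took 5 steps.

5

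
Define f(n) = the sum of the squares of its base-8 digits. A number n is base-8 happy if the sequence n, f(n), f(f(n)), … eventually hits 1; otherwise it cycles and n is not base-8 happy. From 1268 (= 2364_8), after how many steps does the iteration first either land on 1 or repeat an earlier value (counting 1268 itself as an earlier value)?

1268 = (2,3,6,4)_8 → 2² + 3² + 6² + 4² = 4 + 9 + 36 + 16 = 65
65 = (1,0,1)_8 → 1² + 0² + 1² = 1 + 0 + 1 = 2
2 = (2)_8 → 2² = 4
4 = (4)_8 → 4² = 16
16 = (2,0)_8 → 2² + 0² = 4 + 0 = 4  — 4 repeats.
That took 5 steps.

5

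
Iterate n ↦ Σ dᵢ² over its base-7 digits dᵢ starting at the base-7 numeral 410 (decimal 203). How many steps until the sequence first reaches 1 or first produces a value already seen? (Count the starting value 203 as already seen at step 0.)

5

203 = (4,1,0)_7 → 4² + 1² + 0² = 17
17 = (2,3)_7 → 2² + 3² = 13
13 = (1,6)_7 → 1² + 6² = 37
37 = (5,2)_7 → 5² + 2² = 29
29 = (4,1)_7 → 4² + 1² = 17  — 17 repeats.
That took 5 steps.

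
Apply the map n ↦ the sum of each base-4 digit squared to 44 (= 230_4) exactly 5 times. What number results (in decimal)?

1

44 = (2,3,0)_4 → 2² + 3² + 0² = 4 + 9 + 0 = 13
13 = (3,1)_4 → 3² + 1² = 9 + 1 = 10
10 = (2,2)_4 → 2² + 2² = 4 + 4 = 8
8 = (2,0)_4 → 2² + 0² = 4 + 0 = 4
4 = (1,0)_4 → 1² + 0² = 1 + 0 = 1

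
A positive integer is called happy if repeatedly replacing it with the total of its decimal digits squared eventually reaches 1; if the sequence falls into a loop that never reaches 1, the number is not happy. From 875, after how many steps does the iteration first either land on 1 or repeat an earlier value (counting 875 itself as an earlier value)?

13

875 → 8² + 7² + 5² = 138
138 → 1² + 3² + 8² = 74
74 → 7² + 4² = 65
65 → 6² + 5² = 61
61 → 6² + 1² = 37
37 → 3² + 7² = 58
58 → 5² + 8² = 89
89 → 8² + 9² = 145
145 → 1² + 4² + 5² = 42
42 → 4² + 2² = 20
20 → 2² + 0² = 4
4 → 4² = 16
16 → 1² + 6² = 37  — 37 repeats.
That took 13 steps.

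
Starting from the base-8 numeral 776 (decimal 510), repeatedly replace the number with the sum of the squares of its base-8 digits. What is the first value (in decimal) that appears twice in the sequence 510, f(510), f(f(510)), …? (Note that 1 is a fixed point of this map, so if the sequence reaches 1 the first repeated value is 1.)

25

510 = (7,7,6)_8 → 7² + 7² + 6² = 49 + 49 + 36 = 134
134 = (2,0,6)_8 → 2² + 0² + 6² = 4 + 0 + 36 = 40
40 = (5,0)_8 → 5² + 0² = 25 + 0 = 25
25 = (3,1)_8 → 3² + 1² = 9 + 1 = 10
10 = (1,2)_8 → 1² + 2² = 1 + 4 = 5
5 = (5)_8 → 5² = 25  — 25 already appeared earlier.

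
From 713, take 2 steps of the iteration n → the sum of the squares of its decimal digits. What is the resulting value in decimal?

713 → 7² + 1² + 3² = 59
59 → 5² + 9² = 106

106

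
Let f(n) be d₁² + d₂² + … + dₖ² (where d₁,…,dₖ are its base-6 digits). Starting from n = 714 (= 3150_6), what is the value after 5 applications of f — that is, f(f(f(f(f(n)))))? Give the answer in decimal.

714 = (3,1,5,0)_6 → 3² + 1² + 5² + 0² = 35
35 = (5,5)_6 → 5² + 5² = 50
50 = (1,2,2)_6 → 1² + 2² + 2² = 9
9 = (1,3)_6 → 1² + 3² = 10
10 = (1,4)_6 → 1² + 4² = 17

17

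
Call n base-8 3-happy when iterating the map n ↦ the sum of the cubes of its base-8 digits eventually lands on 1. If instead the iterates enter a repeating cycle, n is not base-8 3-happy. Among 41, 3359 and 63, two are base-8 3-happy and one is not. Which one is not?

41: 41 → 126 → 560 → 217 → 55 → 559 → 469 → 476 → 434 → 440 → 559  — repeats 559 (not base-8 3-happy)
3359: 3359 → 650 → 18 → 16 → 8 → 1  — reaches 1 (base-8 3-happy)
63: 63 → 686 → 350 → 368 → 341 → 258 → 72 → 2 → 8 → 1  — reaches 1 (base-8 3-happy)

41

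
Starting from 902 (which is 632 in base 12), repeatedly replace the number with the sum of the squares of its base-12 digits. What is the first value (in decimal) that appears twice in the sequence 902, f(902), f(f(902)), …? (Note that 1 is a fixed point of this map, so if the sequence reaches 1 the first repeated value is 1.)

26

902 = (6,3,2)_12 → 6² + 3² + 2² = 36 + 9 + 4 = 49
49 = (4,1)_12 → 4² + 1² = 16 + 1 = 17
17 = (1,5)_12 → 1² + 5² = 1 + 25 = 26
26 = (2,2)_12 → 2² + 2² = 4 + 4 = 8
8 = (8)_12 → 8² = 64
64 = (5,4)_12 → 5² + 4² = 25 + 16 = 41
41 = (3,5)_12 → 3² + 5² = 9 + 25 = 34
34 = (2,10)_12 → 2² + 10² = 4 + 100 = 104
104 = (8,8)_12 → 8² + 8² = 64 + 64 = 128
128 = (10,8)_12 → 10² + 8² = 100 + 64 = 164
164 = (1,1,8)_12 → 1² + 1² + 8² = 1 + 1 + 64 = 66
66 = (5,6)_12 → 5² + 6² = 25 + 36 = 61
61 = (5,1)_12 → 5² + 1² = 25 + 1 = 26  — 26 already appeared earlier.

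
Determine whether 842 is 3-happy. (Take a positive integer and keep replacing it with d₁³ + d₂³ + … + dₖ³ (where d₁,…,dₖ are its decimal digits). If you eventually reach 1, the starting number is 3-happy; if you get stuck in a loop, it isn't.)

842 → 584
584 → 701
701 → 344
344 → 155
155 → 251
251 → 134
134 → 92
92 → 737
737 → 713
713 → 371
371 → 371  — 371 already seen; the sequence cycles without reaching 1.

not 3-happy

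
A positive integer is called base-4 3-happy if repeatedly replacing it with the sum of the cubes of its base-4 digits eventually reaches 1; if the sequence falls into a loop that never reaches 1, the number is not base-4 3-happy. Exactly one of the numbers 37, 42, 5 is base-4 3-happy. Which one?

37

37: 37 → 10 → 16 → 1  — reaches 1 (base-4 3-happy)
42: 42 → 24 → 9 → 9  — repeats 9 (not base-4 3-happy)
5: 5 → 2 → 8 → 8  — repeats 8 (not base-4 3-happy)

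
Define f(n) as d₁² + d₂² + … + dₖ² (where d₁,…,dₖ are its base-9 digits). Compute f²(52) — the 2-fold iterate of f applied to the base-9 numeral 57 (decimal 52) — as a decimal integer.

52 = (5,7)_9 → 5² + 7² = 25 + 49 = 74
74 = (8,2)_9 → 8² + 2² = 64 + 4 = 68

68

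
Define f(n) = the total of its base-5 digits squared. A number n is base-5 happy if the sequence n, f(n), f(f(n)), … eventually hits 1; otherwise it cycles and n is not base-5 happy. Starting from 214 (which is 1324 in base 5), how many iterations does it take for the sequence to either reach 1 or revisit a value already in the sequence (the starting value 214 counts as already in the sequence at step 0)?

214 = (1,3,2,4)_5 → 1² + 3² + 2² + 4² = 1 + 9 + 4 + 16 = 30
30 = (1,1,0)_5 → 1² + 1² + 0² = 1 + 1 + 0 = 2
2 = (2)_5 → 2² = 4
4 = (4)_5 → 4² = 16
16 = (3,1)_5 → 3² + 1² = 9 + 1 = 10
10 = (2,0)_5 → 2² + 0² = 4 + 0 = 4  — 4 repeats.
That took 6 steps.

6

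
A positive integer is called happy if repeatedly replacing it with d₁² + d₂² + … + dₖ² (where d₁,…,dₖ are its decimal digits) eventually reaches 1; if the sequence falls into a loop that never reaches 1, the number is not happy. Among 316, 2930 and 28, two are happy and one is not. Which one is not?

316

316: 316 → 46 → 52 → 29 → 85 → 89 → 145 → 42 → 20 → 4 → 16 → 37 → 58 → 89  — repeats 89 (not happy)
2930: 2930 → 94 → 97 → 130 → 10 → 1  — reaches 1 (happy)
28: 28 → 68 → 100 → 1  — reaches 1 (happy)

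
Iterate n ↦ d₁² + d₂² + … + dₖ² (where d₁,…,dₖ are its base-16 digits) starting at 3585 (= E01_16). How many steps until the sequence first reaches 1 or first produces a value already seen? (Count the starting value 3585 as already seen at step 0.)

3585 = (14,0,1)_16 → 14² + 0² + 1² = 197
197 = (12,5)_16 → 12² + 5² = 169
169 = (10,9)_16 → 10² + 9² = 181
181 = (11,5)_16 → 11² + 5² = 146
146 = (9,2)_16 → 9² + 2² = 85
85 = (5,5)_16 → 5² + 5² = 50
50 = (3,2)_16 → 3² + 2² = 13
13 = (13)_16 → 13² = 169  — 169 repeats.
That took 8 steps.

8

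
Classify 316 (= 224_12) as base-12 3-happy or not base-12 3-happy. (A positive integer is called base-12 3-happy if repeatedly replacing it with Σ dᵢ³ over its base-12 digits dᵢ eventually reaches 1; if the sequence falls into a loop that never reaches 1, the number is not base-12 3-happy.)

316 = (2,2,4)_12 → 80
80 = (6,8)_12 → 728
728 = (5,0,8)_12 → 637
637 = (4,5,1)_12 → 190
190 = (1,3,10)_12 → 1028
1028 = (7,1,8)_12 → 856
856 = (5,11,4)_12 → 1520
1520 = (10,6,8)_12 → 1728
1728 = (1,0,0,0)_12 → 1  — reached 1.

base-12 3-happy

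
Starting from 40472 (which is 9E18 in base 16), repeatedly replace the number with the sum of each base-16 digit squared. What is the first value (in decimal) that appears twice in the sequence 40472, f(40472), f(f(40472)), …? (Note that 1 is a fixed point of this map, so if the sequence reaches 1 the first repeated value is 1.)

40472 = (9,14,1,8)_16 → 9² + 14² + 1² + 8² = 342
342 = (1,5,6)_16 → 1² + 5² + 6² = 62
62 = (3,14)_16 → 3² + 14² = 205
205 = (12,13)_16 → 12² + 13² = 313
313 = (1,3,9)_16 → 1² + 3² + 9² = 91
91 = (5,11)_16 → 5² + 11² = 146
146 = (9,2)_16 → 9² + 2² = 85
85 = (5,5)_16 → 5² + 5² = 50
50 = (3,2)_16 → 3² + 2² = 13
13 = (13)_16 → 13² = 169
169 = (10,9)_16 → 10² + 9² = 181
181 = (11,5)_16 → 11² + 5² = 146  — 146 already appeared earlier.

146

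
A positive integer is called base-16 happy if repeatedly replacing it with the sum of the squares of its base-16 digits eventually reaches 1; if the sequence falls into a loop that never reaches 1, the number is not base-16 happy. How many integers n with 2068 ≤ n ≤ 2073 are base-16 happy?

2

2068: 2068 → 81 → 26 → 101 → 61 → 178 → 125 → 218 → 269 → 170 → 200 → 208 → 169 → 181 → 146 → 85 → 50 → 13 → 169  (repeats 169)
2069: 2069 → 90 → 125 → 218 → 269 → 170 → 200 → 208 → 169 → 181 → 146 → 85 → 50 → 13 → 169  (repeats 169)
2070: 2070 → 101 → 61 → 178 → 125 → 218 → 269 → 170 → 200 → 208 → 169 → 181 → 146 → 85 → 50 → 13 → 169  (repeats 169)
2071: 2071 → 114 → 53 → 34 → 8 → 64 → 16 → 1  (reaches 1)
2072: 2072 → 129 → 65 → 17 → 2 → 4 → 16 → 1  (reaches 1)
2073: 2073 → 146 → 85 → 50 → 13 → 169 → 181 → 146  (repeats 146)
base-16 happy: 2071, 2072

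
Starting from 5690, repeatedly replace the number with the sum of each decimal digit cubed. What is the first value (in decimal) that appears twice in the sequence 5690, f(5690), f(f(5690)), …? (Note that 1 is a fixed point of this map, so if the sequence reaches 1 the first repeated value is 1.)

5690 → 1070
1070 → 344
344 → 155
155 → 251
251 → 134
134 → 92
92 → 737
737 → 713
713 → 371
371 → 371  — 371 already appeared earlier.

371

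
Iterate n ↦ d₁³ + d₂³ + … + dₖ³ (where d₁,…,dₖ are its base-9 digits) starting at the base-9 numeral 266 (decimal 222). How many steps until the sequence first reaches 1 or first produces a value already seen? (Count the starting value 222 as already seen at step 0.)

222 = (2,6,6)_9 → 2³ + 6³ + 6³ = 8 + 216 + 216 = 440
440 = (5,3,8)_9 → 5³ + 3³ + 8³ = 125 + 27 + 512 = 664
664 = (8,1,7)_9 → 8³ + 1³ + 7³ = 512 + 1 + 343 = 856
856 = (1,1,5,1)_9 → 1³ + 1³ + 5³ + 1³ = 1 + 1 + 125 + 1 = 128
128 = (1,5,2)_9 → 1³ + 5³ + 2³ = 1 + 125 + 8 = 134
134 = (1,5,8)_9 → 1³ + 5³ + 8³ = 1 + 125 + 512 = 638
638 = (7,7,8)_9 → 7³ + 7³ + 8³ = 343 + 343 + 512 = 1198
1198 = (1,5,7,1)_9 → 1³ + 5³ + 7³ + 1³ = 1 + 125 + 343 + 1 = 470
470 = (5,7,2)_9 → 5³ + 7³ + 2³ = 125 + 343 + 8 = 476
476 = (5,7,8)_9 → 5³ + 7³ + 8³ = 125 + 343 + 512 = 980
980 = (1,3,0,8)_9 → 1³ + 3³ + 0³ + 8³ = 1 + 27 + 0 + 512 = 540
540 = (6,6,0)_9 → 6³ + 6³ + 0³ = 216 + 216 + 0 = 432
432 = (5,3,0)_9 → 5³ + 3³ + 0³ = 125 + 27 + 0 = 152
152 = (1,7,8)_9 → 1³ + 7³ + 8³ = 1 + 343 + 512 = 856  — 856 repeats.
That took 14 steps.

14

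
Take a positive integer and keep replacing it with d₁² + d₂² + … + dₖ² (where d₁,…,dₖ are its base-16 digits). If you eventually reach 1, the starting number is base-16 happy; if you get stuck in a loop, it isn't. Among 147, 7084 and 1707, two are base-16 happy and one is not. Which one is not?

147: 147 → 90 → 125 → 218 → 269 → 170 → 200 → 208 → 169 → 181 → 146 → 85 → 50 → 13 → 169  — repeats 169 (not base-16 happy)
7084: 7084 → 366 → 233 → 277 → 27 → 122 → 149 → 106 → 136 → 128 → 64 → 16 → 1  — reaches 1 (base-16 happy)
1707: 1707 → 257 → 2 → 4 → 16 → 1  — reaches 1 (base-16 happy)

147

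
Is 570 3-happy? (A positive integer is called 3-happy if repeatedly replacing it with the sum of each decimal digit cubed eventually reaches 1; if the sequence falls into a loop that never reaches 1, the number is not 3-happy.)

not 3-happy

570 → 5³ + 7³ + 0³ = 125 + 343 + 0 = 468
468 → 4³ + 6³ + 8³ = 64 + 216 + 512 = 792
792 → 7³ + 9³ + 2³ = 343 + 729 + 8 = 1080
1080 → 1³ + 0³ + 8³ + 0³ = 1 + 0 + 512 + 0 = 513
513 → 5³ + 1³ + 3³ = 125 + 1 + 27 = 153
153 → 1³ + 5³ + 3³ = 1 + 125 + 27 = 153  — 153 already seen; the sequence cycles without reaching 1.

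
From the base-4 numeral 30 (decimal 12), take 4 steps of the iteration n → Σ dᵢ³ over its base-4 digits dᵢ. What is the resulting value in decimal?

12 = (3,0)_4 → 3³ + 0³ = 27
27 = (1,2,3)_4 → 1³ + 2³ + 3³ = 36
36 = (2,1,0)_4 → 2³ + 1³ + 0³ = 9
9 = (2,1)_4 → 2³ + 1³ = 9

9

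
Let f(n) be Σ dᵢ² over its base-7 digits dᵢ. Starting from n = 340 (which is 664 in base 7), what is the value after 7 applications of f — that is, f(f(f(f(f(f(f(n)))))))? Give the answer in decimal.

340 = (6,6,4)_7 → 6² + 6² + 4² = 88
88 = (1,5,4)_7 → 1² + 5² + 4² = 42
42 = (6,0)_7 → 6² + 0² = 36
36 = (5,1)_7 → 5² + 1² = 26
26 = (3,5)_7 → 3² + 5² = 34
34 = (4,6)_7 → 4² + 6² = 52
52 = (1,0,3)_7 → 1² + 0² + 3² = 10

10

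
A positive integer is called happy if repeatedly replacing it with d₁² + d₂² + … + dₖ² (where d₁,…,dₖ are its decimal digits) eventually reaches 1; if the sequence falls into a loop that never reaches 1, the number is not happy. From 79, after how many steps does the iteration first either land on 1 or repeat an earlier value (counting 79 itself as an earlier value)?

79 → 7² + 9² = 130
130 → 1² + 3² + 0² = 10
10 → 1² + 0² = 1  — reached 1.
That took 3 steps.

3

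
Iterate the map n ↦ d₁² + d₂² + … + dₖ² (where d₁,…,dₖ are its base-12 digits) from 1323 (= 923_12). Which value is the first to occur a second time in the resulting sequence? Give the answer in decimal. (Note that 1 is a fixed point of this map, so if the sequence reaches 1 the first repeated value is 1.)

1323 = (9,2,3)_12 → 9² + 2² + 3² = 81 + 4 + 9 = 94
94 = (7,10)_12 → 7² + 10² = 49 + 100 = 149
149 = (1,0,5)_12 → 1² + 0² + 5² = 1 + 0 + 25 = 26
26 = (2,2)_12 → 2² + 2² = 4 + 4 = 8
8 = (8)_12 → 8² = 64
64 = (5,4)_12 → 5² + 4² = 25 + 16 = 41
41 = (3,5)_12 → 3² + 5² = 9 + 25 = 34
34 = (2,10)_12 → 2² + 10² = 4 + 100 = 104
104 = (8,8)_12 → 8² + 8² = 64 + 64 = 128
128 = (10,8)_12 → 10² + 8² = 100 + 64 = 164
164 = (1,1,8)_12 → 1² + 1² + 8² = 1 + 1 + 64 = 66
66 = (5,6)_12 → 5² + 6² = 25 + 36 = 61
61 = (5,1)_12 → 5² + 1² = 25 + 1 = 26  — 26 already appeared earlier.

26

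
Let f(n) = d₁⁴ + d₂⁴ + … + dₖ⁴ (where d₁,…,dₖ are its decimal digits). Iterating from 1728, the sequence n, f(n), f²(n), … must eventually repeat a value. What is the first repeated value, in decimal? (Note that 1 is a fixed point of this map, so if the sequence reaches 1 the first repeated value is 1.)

6514

1728 → 1⁴ + 7⁴ + 2⁴ + 8⁴ = 1 + 2401 + 16 + 4096 = 6514
6514 → 6⁴ + 5⁴ + 1⁴ + 4⁴ = 1296 + 625 + 1 + 256 = 2178
2178 → 2⁴ + 1⁴ + 7⁴ + 8⁴ = 16 + 1 + 2401 + 4096 = 6514  — 6514 already appeared earlier.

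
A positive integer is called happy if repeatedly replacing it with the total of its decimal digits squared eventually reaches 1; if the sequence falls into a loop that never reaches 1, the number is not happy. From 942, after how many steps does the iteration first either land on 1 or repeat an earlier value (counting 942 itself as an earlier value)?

942 → 9² + 4² + 2² = 101
101 → 1² + 0² + 1² = 2
2 → 2² = 4
4 → 4² = 16
16 → 1² + 6² = 37
37 → 3² + 7² = 58
58 → 5² + 8² = 89
89 → 8² + 9² = 145
145 → 1² + 4² + 5² = 42
42 → 4² + 2² = 20
20 → 2² + 0² = 4  — 4 repeats.
That took 11 steps.

11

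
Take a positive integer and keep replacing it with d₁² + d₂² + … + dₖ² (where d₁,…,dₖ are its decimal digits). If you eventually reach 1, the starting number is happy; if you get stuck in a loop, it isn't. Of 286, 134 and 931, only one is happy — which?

286: 286 → 104 → 17 → 50 → 25 → 29 → 85 → 89 → 145 → 42 → 20 → 4 → 16 → 37 → 58 → 89  — repeats 89 (not happy)
134: 134 → 26 → 40 → 16 → 37 → 58 → 89 → 145 → 42 → 20 → 4 → 16  — repeats 16 (not happy)
931: 931 → 91 → 82 → 68 → 100 → 1  — reaches 1 (happy)

931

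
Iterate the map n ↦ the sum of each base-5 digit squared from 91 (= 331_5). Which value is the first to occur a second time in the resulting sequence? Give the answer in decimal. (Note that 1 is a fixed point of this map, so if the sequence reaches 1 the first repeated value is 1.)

91 = (3,3,1)_5 → 3² + 3² + 1² = 9 + 9 + 1 = 19
19 = (3,4)_5 → 3² + 4² = 9 + 16 = 25
25 = (1,0,0)_5 → 1² + 0² + 0² = 1 + 0 + 0 = 1  — reached the fixed point 1.
1 → 1, so 1 is the first repeated value.

1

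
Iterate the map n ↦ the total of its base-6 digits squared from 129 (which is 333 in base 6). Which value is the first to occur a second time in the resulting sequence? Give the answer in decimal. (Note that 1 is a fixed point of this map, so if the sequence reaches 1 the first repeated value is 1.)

25

129 = (3,3,3)_6 → 3² + 3² + 3² = 27
27 = (4,3)_6 → 4² + 3² = 25
25 = (4,1)_6 → 4² + 1² = 17
17 = (2,5)_6 → 2² + 5² = 29
29 = (4,5)_6 → 4² + 5² = 41
41 = (1,0,5)_6 → 1² + 0² + 5² = 26
26 = (4,2)_6 → 4² + 2² = 20
20 = (3,2)_6 → 3² + 2² = 13
13 = (2,1)_6 → 2² + 1² = 5
5 = (5)_6 → 5² = 25  — 25 already appeared earlier.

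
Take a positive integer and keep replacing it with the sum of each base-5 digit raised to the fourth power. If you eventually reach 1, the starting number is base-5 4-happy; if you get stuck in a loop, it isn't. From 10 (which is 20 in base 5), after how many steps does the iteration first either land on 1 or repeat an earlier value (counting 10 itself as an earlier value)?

13

10 = (2,0)_5 → 2⁴ + 0⁴ = 16 + 0 = 16
16 = (3,1)_5 → 3⁴ + 1⁴ = 81 + 1 = 82
82 = (3,1,2)_5 → 3⁴ + 1⁴ + 2⁴ = 81 + 1 + 16 = 98
98 = (3,4,3)_5 → 3⁴ + 4⁴ + 3⁴ = 81 + 256 + 81 = 418
418 = (3,1,3,3)_5 → 3⁴ + 1⁴ + 3⁴ + 3⁴ = 81 + 1 + 81 + 81 = 244
244 = (1,4,3,4)_5 → 1⁴ + 4⁴ + 3⁴ + 4⁴ = 1 + 256 + 81 + 256 = 594
594 = (4,3,3,4)_5 → 4⁴ + 3⁴ + 3⁴ + 4⁴ = 256 + 81 + 81 + 256 = 674
674 = (1,0,1,4,4)_5 → 1⁴ + 0⁴ + 1⁴ + 4⁴ + 4⁴ = 1 + 0 + 1 + 256 + 256 = 514
514 = (4,0,2,4)_5 → 4⁴ + 0⁴ + 2⁴ + 4⁴ = 256 + 0 + 16 + 256 = 528
528 = (4,1,0,3)_5 → 4⁴ + 1⁴ + 0⁴ + 3⁴ = 256 + 1 + 0 + 81 = 338
338 = (2,3,2,3)_5 → 2⁴ + 3⁴ + 2⁴ + 3⁴ = 16 + 81 + 16 + 81 = 194
194 = (1,2,3,4)_5 → 1⁴ + 2⁴ + 3⁴ + 4⁴ = 1 + 16 + 81 + 256 = 354
354 = (2,4,0,4)_5 → 2⁴ + 4⁴ + 0⁴ + 4⁴ = 16 + 256 + 0 + 256 = 528  — 528 repeats.
That took 13 steps.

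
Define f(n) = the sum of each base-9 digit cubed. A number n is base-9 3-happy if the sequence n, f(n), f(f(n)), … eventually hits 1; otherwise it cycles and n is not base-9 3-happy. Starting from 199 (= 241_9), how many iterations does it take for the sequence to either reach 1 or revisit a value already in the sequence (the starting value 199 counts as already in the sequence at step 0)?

199 = (2,4,1)_9 → 73
73 = (8,1)_9 → 513
513 = (6,3,0)_9 → 243
243 = (3,0,0)_9 → 27
27 = (3,0)_9 → 27  — 27 repeats.
That took 5 steps.

5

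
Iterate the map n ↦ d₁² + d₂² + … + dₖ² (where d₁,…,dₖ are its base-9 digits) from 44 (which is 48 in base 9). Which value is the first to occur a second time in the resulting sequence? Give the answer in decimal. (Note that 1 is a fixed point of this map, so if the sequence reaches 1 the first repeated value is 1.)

44 = (4,8)_9 → 4² + 8² = 16 + 64 = 80
80 = (8,8)_9 → 8² + 8² = 64 + 64 = 128
128 = (1,5,2)_9 → 1² + 5² + 2² = 1 + 25 + 4 = 30
30 = (3,3)_9 → 3² + 3² = 9 + 9 = 18
18 = (2,0)_9 → 2² + 0² = 4 + 0 = 4
4 = (4)_9 → 4² = 16
16 = (1,7)_9 → 1² + 7² = 1 + 49 = 50
50 = (5,5)_9 → 5² + 5² = 25 + 25 = 50  — 50 already appeared earlier.

50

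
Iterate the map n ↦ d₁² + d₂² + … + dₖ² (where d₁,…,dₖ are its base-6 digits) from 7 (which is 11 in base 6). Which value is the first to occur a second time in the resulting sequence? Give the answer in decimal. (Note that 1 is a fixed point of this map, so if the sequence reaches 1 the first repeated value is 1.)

20

7 = (1,1)_6 → 1² + 1² = 2
2 = (2)_6 → 2² = 4
4 = (4)_6 → 4² = 16
16 = (2,4)_6 → 2² + 4² = 20
20 = (3,2)_6 → 3² + 2² = 13
13 = (2,1)_6 → 2² + 1² = 5
5 = (5)_6 → 5² = 25
25 = (4,1)_6 → 4² + 1² = 17
17 = (2,5)_6 → 2² + 5² = 29
29 = (4,5)_6 → 4² + 5² = 41
41 = (1,0,5)_6 → 1² + 0² + 5² = 26
26 = (4,2)_6 → 4² + 2² = 20  — 20 already appeared earlier.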